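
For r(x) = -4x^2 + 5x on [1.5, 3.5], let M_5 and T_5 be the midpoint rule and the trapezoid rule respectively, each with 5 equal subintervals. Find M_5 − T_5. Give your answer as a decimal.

M_5 = -27.56.
T_5 = -27.88.
M_5 − T_5 = 0.32.

0.32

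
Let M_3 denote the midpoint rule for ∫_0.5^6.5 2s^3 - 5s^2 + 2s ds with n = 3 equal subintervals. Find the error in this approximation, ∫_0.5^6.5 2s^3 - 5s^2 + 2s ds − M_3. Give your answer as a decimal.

Exact integral: ∫_0.5^6.5 f(s) ds = 477.
M_3 = 445.
Error = 477 − 445 = 32.

32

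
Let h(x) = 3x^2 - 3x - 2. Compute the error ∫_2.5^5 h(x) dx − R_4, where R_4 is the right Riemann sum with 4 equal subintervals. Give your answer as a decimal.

-15.72265625

Exact integral: ∫_2.5^5 h(x) dx = 76.25.
R_4 = 91.97265625.
Error = 76.25 − 91.97265625 = -15.72265625.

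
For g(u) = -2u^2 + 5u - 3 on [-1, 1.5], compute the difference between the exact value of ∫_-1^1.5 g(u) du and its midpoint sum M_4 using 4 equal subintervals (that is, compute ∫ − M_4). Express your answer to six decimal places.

Exact integral: ∫_-1^1.5 g(u) du ≈ -7.29166667.
M_4 = -7.12890625.
Error ≈ -7.29166667 − (-7.12890625) ≈ -0.162760.

-0.162760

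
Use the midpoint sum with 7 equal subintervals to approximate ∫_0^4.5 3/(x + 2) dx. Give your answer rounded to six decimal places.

3.524493

Δx = (4.5 − 0)/7 = 9/14.
Midpoints: 9/28, 27/28, 45/28, 2.25, 81/28, 99/28, 117/28.
f(9/28) = 84/65, f(27/28) = 84/83, f(45/28) = 84/101, f(2.25) = 12/17, f(81/28) = 84/137, f(99/28) = 84/155, f(117/28) = 84/173.
Sum = Δx · [f(9/28) + f(27/28) + f(45/28) + ...].
Sum ≈ 3.524493.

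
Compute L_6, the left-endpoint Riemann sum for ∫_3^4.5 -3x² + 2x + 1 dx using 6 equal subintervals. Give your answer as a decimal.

-47.578125

Δx = (4.5 − 3)/6 = 0.25.
Left endpoints: 3, 3.25, 3.5, 3.75, 4, 4.25.
f(3) = -20, f(3.25) = -24.1875, f(3.5) = -28.75, f(3.75) = -33.6875, f(4) = -39, f(4.25) = -44.6875.
Sum = Δx · [f(3) + f(3.25) + f(3.5) + ...].
Sum = -47.578125.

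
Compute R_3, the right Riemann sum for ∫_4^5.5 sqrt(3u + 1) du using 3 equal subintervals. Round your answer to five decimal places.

Δu = (5.5 − 4)/3 = 0.5.
Right endpoints: 4.5, 5, 5.5.
f(4.5) ≈ 3.80789, f(5) ≈ 4.00000, f(5.5) ≈ 4.18330.
Sum = Δu · [f(4.5) + f(5) + f(5.5)].
Sum ≈ 5.99559.

5.99559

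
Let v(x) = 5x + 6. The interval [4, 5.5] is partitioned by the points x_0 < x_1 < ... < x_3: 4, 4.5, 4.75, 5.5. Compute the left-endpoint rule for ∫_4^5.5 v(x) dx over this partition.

Subinterval widths: 0.5, 0.25, 0.75.
Left endpoints: 4, 4.5, 4.75.
v(4) = 26, v(4.5) = 28.5, v(4.75) = 29.75.
Sum = Σ Δx_i · v(x_i).
Sum = 42.4375.

42.4375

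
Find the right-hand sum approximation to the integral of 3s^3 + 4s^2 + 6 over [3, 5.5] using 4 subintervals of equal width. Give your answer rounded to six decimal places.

990.483398

Δs = (5.5 − 3)/4 = 0.625.
Right endpoints: 3.625, 4.25, 4.875, 5.5.
f(3.625) = 103151/512, f(4.25) = 308.546875, f(4.875) = 229701/512, f(5.5) = 626.125.
Sum = Δs · [f(3.625) + f(4.25) + f(4.875) + f(5.5)].
Sum ≈ 990.483398.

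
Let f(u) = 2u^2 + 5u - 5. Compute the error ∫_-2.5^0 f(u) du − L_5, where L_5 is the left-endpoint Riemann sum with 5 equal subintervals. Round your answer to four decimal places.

Exact integral: ∫_-2.5^0 f(u) du ≈ -17.708333.
L_5 = -17.5.
Error ≈ -17.708333 − (-17.5) ≈ -0.2083.

-0.2083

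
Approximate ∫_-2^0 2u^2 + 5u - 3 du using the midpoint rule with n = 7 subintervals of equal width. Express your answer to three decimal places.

Δu = (0 − (-2))/7 = 2/7.
Midpoints: -13/7, -11/7, -9/7, -1, -5/7, -3/7, -1/7.
f(-13/7) = -264/49, f(-11/7) = -290/49, f(-9/7) = -300/49, f(-1) = -6, f(-5/7) = -272/49, f(-3/7) = -234/49, f(-1/7) = -180/49.
Sum = Δu · [f(-13/7) + f(-11/7) + f(-9/7) + ...].
Sum ≈ -10.694.

-10.694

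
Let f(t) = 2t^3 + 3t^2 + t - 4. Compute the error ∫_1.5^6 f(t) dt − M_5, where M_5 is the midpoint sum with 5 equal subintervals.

7.745625

Exact integral: ∫_1.5^6 f(t) dt = 856.96875.
M_5 = 849.223125.
Error = 856.96875 − 849.223125 = 7.745625.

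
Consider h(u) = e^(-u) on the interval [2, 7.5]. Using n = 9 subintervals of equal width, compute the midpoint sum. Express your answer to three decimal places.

0.133

Δu = (7.5 − 2)/9 = 11/18.
Midpoints: 83/36, 35/12, 127/36, 149/36, 4.75, 193/36, 215/36, 79/12, 259/36.
h(83/36) ≈ 0.100, h(35/12) ≈ 0.054, h(127/36) ≈ 0.029, h(149/36) ≈ 0.016, h(4.75) ≈ 0.009, h(193/36) ≈ 0.005, h(215/36) ≈ 0.003, h(79/12) ≈ 0.001, h(259/36) ≈ 0.001.
Sum = Δu · [h(83/36) + h(35/12) + h(127/36) + ...].
Sum ≈ 0.133.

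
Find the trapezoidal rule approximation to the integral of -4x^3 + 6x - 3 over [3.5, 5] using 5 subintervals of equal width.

Δx = (5 − 3.5)/5 = 0.3.
f(3.5) = -153.5, f(3.8) = -199.688, f(4.1) = -254.084, f(4.4) = -317.336, f(4.7) = -390.092, f(5) = -473.
T_5 = (Δx/2)·[f(x_0) + 2f(x_1) + ... + 2f(x_{4}) + f(x_5)].
Sum = -442.335.

-442.335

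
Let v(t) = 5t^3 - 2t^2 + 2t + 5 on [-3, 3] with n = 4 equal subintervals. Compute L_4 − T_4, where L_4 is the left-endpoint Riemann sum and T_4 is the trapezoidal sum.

L_4 = -222.
T_4 = -10.5.
L_4 − T_4 = -211.5.

-211.5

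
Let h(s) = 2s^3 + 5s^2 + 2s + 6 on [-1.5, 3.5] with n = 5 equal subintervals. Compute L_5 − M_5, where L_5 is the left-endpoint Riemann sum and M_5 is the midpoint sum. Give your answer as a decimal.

L_5 = 122.5.
M_5 = 185.
L_5 − M_5 = -62.5.

-62.5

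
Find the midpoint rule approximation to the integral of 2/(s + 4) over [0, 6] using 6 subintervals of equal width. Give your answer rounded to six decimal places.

1.828260

Δs = (6 − 0)/6 = 1.
Midpoints: 0.5, 1.5, 2.5, 3.5, 4.5, 5.5.
f(0.5) = 4/9, f(1.5) = 4/11, f(2.5) = 4/13, f(3.5) = 4/15, f(4.5) = 4/17, f(5.5) = 4/19.
Sum = Δs · [f(0.5) + f(1.5) + f(2.5) + ...].
Sum ≈ 1.828260.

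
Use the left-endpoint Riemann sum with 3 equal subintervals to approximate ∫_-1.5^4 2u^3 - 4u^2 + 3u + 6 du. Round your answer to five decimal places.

Δu = (4 − (-1.5))/3 = 11/6.
Left endpoints: -1.5, 1/3, 13/6.
f(-1.5) = -14.25, f(1/3) = 179/27, f(13/6) = 1519/108.
Sum = Δu · [f(-1.5) + f(1/3) + f(13/6)].
Sum ≈ 11.81481.

11.81481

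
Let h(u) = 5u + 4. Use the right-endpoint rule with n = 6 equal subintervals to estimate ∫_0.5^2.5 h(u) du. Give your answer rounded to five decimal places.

24.66667

Δu = (2.5 − 0.5)/6 = 1/3.
Right endpoints: 5/6, 7/6, 1.5, 11/6, 13/6, 2.5.
h(5/6) = 49/6, h(7/6) = 59/6, h(1.5) = 11.5, h(11/6) = 79/6, h(13/6) = 89/6, h(2.5) = 16.5.
Sum = Δu · [h(5/6) + h(7/6) + h(1.5) + ...].
Sum ≈ 24.66667.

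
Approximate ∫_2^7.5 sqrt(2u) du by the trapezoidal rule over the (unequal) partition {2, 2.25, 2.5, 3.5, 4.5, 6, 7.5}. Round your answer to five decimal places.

16.67451

Subinterval widths: 0.25, 0.25, 1, 1, 1.5, 1.5.
f(2) ≈ 2.00000, f(2.25) ≈ 2.12132, f(2.5) ≈ 2.23607, f(3.5) ≈ 2.64575, f(4.5) ≈ 3.00000, f(6) ≈ 3.46410, f(7.5) ≈ 3.87298.
On each subinterval the trapezoid contributes (Δu_i/2)·[f(u_{i-1}) + f(u_i)].
Sum ≈ 16.67451.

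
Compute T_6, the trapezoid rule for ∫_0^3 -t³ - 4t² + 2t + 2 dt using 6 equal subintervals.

Δt = (3 − 0)/6 = 0.5.
f(0) = 2, f(0.5) = 1.875, f(1) = -1, f(1.5) = -7.375, f(2) = -18, f(2.5) = -33.625, f(3) = -55.
T_6 = (Δt/2)·[f(t_0) + 2f(t_1) + ... + 2f(t_{5}) + f(t_6)].
Sum = -42.3125.

-42.3125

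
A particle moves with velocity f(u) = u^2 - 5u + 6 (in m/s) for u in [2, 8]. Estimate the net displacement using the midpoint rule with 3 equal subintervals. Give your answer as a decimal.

Δu = (8 − 2)/3 = 2.
Midpoints: 3, 5, 7.
f(3) = 0, f(5) = 6, f(7) = 20.
Sum = Δu · [f(3) + f(5) + f(7)].
Sum = 52.

52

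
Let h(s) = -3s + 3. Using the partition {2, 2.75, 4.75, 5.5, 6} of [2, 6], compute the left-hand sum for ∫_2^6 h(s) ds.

Subinterval widths: 0.75, 2, 0.75, 0.5.
Left endpoints: 2, 2.75, 4.75, 5.5.
h(2) = -3, h(2.75) = -5.25, h(4.75) = -11.25, h(5.5) = -13.5.
Sum = Σ Δs_i · h(s_i).
Sum = -27.9375.

-27.9375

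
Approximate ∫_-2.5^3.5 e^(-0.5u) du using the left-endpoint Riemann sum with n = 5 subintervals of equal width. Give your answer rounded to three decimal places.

Δu = (3.5 − (-2.5))/5 = 1.2.
Left endpoints: -2.5, -1.3, -0.1, 1.1, 2.3.
f(-2.5) ≈ 3.490, f(-1.3) ≈ 1.916, f(-0.1) ≈ 1.051, f(1.1) ≈ 0.577, f(2.3) ≈ 0.317.
Sum = Δu · [f(-2.5) + f(-1.3) + f(-0.1) + f(1.1) + f(2.3)].
Sum ≈ 8.821.

8.821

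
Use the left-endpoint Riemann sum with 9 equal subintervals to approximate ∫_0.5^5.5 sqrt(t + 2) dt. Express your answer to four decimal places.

Δt = (5.5 − 0.5)/9 = 5/9.
Left endpoints: 0.5, 19/18, 29/18, 13/6, 49/18, 59/18, 23/6, 79/18, 89/18.
f(0.5) ≈ 1.5811, f(19/18) ≈ 1.7480, f(29/18) ≈ 1.9003, f(13/6) ≈ 2.0412, f(49/18) ≈ 2.1731, f(59/18) ≈ 2.2973, f(23/6) ≈ 2.4152, f(79/18) ≈ 2.5276, f(89/18) ≈ 2.6352.
Sum = Δt · [f(0.5) + f(19/18) + f(29/18) + ...].
Sum ≈ 10.7329.

10.7329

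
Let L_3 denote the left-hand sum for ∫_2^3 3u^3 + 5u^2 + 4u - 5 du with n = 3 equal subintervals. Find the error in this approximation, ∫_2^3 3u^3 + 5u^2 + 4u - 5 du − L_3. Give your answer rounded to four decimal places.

Exact integral: ∫_2^3 f(u) du ≈ 85.416667.
L_3 ≈ 71.592593.
Error ≈ 85.416667 − 71.592593 ≈ 13.8241.

13.8241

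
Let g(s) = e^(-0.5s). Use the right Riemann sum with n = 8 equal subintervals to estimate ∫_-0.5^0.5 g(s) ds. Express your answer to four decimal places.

Δs = (0.5 − (-0.5))/8 = 0.125.
Right endpoints: -0.375, -0.25, -0.125, 0, 0.125, 0.25, 0.375, 0.5.
g(-0.375) ≈ 1.2062, g(-0.25) ≈ 1.1331, g(-0.125) ≈ 1.0645, g(0) ≈ 1.0000, g(0.125) ≈ 0.9394, g(0.25) ≈ 0.8825, g(0.375) ≈ 0.8290, g(0.5) ≈ 0.7788.
Sum = Δs · [g(-0.375) + g(-0.25) + g(-0.125) + ...].
Sum ≈ 0.9792.

0.9792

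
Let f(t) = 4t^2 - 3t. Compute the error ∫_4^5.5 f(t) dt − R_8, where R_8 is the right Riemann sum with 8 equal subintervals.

-4.95703125

Exact integral: ∫_4^5.5 f(t) dt = 115.125.
R_8 = 120.08203125.
Error = 115.125 − 120.08203125 = -4.95703125.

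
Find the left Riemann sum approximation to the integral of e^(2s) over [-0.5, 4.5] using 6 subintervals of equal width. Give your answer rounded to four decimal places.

1572.3085

Δs = (4.5 − (-0.5))/6 = 5/6.
Left endpoints: -0.5, 1/3, 7/6, 2, 17/6, 11/3.
f(-0.5) ≈ 0.3679, f(1/3) ≈ 1.9477, f(7/6) ≈ 10.3123, f(2) ≈ 54.5982, f(17/6) ≈ 289.0694, f(11/3) ≈ 1530.4749.
Sum = Δs · [f(-0.5) + f(1/3) + f(7/6) + ...].
Sum ≈ 1572.3085.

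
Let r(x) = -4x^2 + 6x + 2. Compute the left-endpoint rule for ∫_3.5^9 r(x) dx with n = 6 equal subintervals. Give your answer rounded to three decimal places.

Δx = (9 − 3.5)/6 = 11/12.
Left endpoints: 3.5, 53/12, 16/3, 6.25, 43/6, 97/12.
r(3.5) = -26, r(53/12) = -1783/36, r(16/3) = -718/9, r(6.25) = -116.75, r(43/6) = -1444/9, r(97/12) = -7591/36.
Sum = Δx · [r(3.5) + r(53/12) + r(16/3) + ...].
Sum ≈ -589.748.

-589.748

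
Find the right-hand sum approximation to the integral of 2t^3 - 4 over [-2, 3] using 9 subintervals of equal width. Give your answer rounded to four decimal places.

32.7160

Δt = (3 − (-2))/9 = 5/9.
Right endpoints: -13/9, -8/9, -1/3, 2/9, 7/9, 4/3, 17/9, 22/9, 3.
f(-13/9) = -7310/729, f(-8/9) = -3940/729, f(-1/3) = -110/27, f(2/9) = -2900/729, f(7/9) = -2230/729, f(4/3) = 20/27, f(17/9) = 6910/729, f(22/9) = 18380/729, f(3) = 50.
Sum = Δt · [f(-13/9) + f(-8/9) + f(-1/3) + ...].
Sum ≈ 32.7160.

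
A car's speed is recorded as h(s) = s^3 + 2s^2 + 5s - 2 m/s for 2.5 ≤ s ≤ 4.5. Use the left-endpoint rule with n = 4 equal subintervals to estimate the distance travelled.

146.75

Δs = (4.5 − 2.5)/4 = 0.5.
Left endpoints: 2.5, 3, 3.5, 4.
h(2.5) = 38.625, h(3) = 58, h(3.5) = 82.875, h(4) = 114.
Sum = Δs · [h(2.5) + h(3) + h(3.5) + h(4)].
Sum = 146.75.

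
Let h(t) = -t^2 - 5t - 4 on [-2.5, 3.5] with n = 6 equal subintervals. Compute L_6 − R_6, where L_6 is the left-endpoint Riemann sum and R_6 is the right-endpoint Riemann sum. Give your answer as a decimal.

L_6 = -41.5.
R_6 = -77.5.
L_6 − R_6 = 36.

36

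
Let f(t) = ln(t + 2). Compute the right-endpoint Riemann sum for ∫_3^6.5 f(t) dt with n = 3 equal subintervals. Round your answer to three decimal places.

Δt = (6.5 − 3)/3 = 7/6.
Right endpoints: 25/6, 16/3, 6.5.
f(25/6) ≈ 1.819, f(16/3) ≈ 1.992, f(6.5) ≈ 2.140.
Sum = Δt · [f(25/6) + f(16/3) + f(6.5)].
Sum ≈ 6.944.

6.944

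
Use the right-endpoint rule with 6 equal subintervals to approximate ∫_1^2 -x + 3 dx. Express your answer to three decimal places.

Δx = (2 − 1)/6 = 1/6.
Right endpoints: 7/6, 4/3, 1.5, 5/3, 11/6, 2.
f(7/6) = 11/6, f(4/3) = 5/3, f(1.5) = 1.5, f(5/3) = 4/3, f(11/6) = 7/6, f(2) = 1.
Sum = Δx · [f(7/6) + f(4/3) + f(1.5) + ...].
Sum ≈ 1.417.

1.417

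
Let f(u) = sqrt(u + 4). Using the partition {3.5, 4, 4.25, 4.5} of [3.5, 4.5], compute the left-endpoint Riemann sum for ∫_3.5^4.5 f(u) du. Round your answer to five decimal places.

Subinterval widths: 0.5, 0.25, 0.25.
Left endpoints: 3.5, 4, 4.25.
f(3.5) ≈ 2.73861, f(4) ≈ 2.82843, f(4.25) ≈ 2.87228.
Sum = Σ Δu_i · f(u_i).
Sum ≈ 2.79448.

2.79448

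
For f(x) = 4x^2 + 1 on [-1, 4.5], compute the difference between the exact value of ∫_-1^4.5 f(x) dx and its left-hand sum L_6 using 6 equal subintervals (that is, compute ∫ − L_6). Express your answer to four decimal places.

32.2106

Exact integral: ∫_-1^4.5 f(x) dx ≈ 128.333333.
L_6 ≈ 96.122685.
Error ≈ 128.333333 − 96.122685 ≈ 32.2106.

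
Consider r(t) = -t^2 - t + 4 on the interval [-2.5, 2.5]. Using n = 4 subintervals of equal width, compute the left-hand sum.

Δt = (2.5 − (-2.5))/4 = 1.25.
Left endpoints: -2.5, -1.25, 0, 1.25.
r(-2.5) = 0.25, r(-1.25) = 3.6875, r(0) = 4, r(1.25) = 1.1875.
Sum = Δt · [r(-2.5) + r(-1.25) + r(0) + r(1.25)].
Sum = 11.40625.

11.40625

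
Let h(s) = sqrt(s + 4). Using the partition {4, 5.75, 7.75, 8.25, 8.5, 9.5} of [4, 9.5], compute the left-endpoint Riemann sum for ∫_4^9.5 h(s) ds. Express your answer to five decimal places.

17.31919

Subinterval widths: 1.75, 2, 0.5, 0.25, 1.
Left endpoints: 4, 5.75, 7.75, 8.25, 8.5.
h(4) ≈ 2.82843, h(5.75) ≈ 3.12250, h(7.75) ≈ 3.42783, h(8.25) ≈ 3.50000, h(8.5) ≈ 3.53553.
Sum = Σ Δs_i · h(s_i).
Sum ≈ 17.31919.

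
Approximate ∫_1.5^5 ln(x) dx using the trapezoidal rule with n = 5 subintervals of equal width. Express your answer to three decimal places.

Δx = (5 − 1.5)/5 = 0.7.
f(1.5) ≈ 0.405, f(2.2) ≈ 0.788, f(2.9) ≈ 1.065, f(3.6) ≈ 1.281, f(4.3) ≈ 1.459, f(5) ≈ 1.609.
T_5 = (Δx/2)·[f(x_0) + 2f(x_1) + ... + 2f(x_{4}) + f(x_5)].
Sum ≈ 3.920.

3.920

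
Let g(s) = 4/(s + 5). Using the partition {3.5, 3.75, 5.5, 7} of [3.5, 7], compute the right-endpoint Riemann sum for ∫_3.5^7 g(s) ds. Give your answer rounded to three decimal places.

Subinterval widths: 0.25, 1.75, 1.5.
Right endpoints: 3.75, 5.5, 7.
g(3.75) = 16/35, g(5.5) = 8/21, g(7) = 1/3.
Sum = Σ Δs_i · g(s_i).
Sum ≈ 1.281.

1.281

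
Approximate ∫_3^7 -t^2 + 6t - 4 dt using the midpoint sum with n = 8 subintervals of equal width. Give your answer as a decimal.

-1.25

Δt = (7 − 3)/8 = 0.5.
Midpoints: 3.25, 3.75, 4.25, 4.75, 5.25, 5.75, 6.25, 6.75.
f(3.25) = 4.9375, f(3.75) = 4.4375, f(4.25) = 3.4375, f(4.75) = 1.9375, f(5.25) = -0.0625, f(5.75) = -2.5625, f(6.25) = -5.5625, f(6.75) = -9.0625.
Sum = Δt · [f(3.25) + f(3.75) + f(4.25) + ...].
Sum = -1.25.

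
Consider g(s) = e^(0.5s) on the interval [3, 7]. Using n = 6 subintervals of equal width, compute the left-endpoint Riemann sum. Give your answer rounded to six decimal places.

48.252214

Δs = (7 − 3)/6 = 2/3.
Left endpoints: 3, 11/3, 13/3, 5, 17/3, 19/3.
g(3) ≈ 4.481689, g(11/3) ≈ 6.254701, g(13/3) ≈ 8.729138, g(5) ≈ 12.182494, g(17/3) ≈ 17.002040, g(19/3) ≈ 23.728258.
Sum = Δs · [g(3) + g(11/3) + g(13/3) + ...].
Sum ≈ 48.252214.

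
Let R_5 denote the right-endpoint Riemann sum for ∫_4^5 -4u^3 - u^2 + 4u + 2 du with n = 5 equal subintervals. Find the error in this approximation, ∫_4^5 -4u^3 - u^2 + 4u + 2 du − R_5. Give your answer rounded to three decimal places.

25.267

Exact integral: ∫_4^5 f(u) du ≈ -369.33333.
R_5 = -394.6.
Error ≈ -369.33333 − (-394.6) ≈ 25.267.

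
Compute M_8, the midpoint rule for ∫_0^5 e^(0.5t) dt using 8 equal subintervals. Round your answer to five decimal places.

22.27424

Δt = (5 − 0)/8 = 0.625.
Midpoints: 0.3125, 0.9375, 1.5625, 2.1875, 2.8125, 3.4375, 4.0625, 4.6875.
f(0.3125) ≈ 1.16912, f(0.9375) ≈ 1.59800, f(1.5625) ≈ 2.18420, f(2.1875) ≈ 2.98545, f(2.8125) ≈ 4.08062, f(3.4375) ≈ 5.57755, f(4.0625) ≈ 7.62361, f(4.6875) ≈ 10.42024.
Sum = Δt · [f(0.3125) + f(0.9375) + f(1.5625) + ...].
Sum ≈ 22.27424.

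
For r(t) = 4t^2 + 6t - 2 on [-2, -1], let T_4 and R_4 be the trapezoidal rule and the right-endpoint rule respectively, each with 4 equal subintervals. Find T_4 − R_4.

0.75

T_4 = -1.625.
R_4 = -2.375.
T_4 − R_4 = 0.75.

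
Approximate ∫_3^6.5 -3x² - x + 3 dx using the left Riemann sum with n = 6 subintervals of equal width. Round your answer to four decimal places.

-224.2309

Δx = (6.5 − 3)/6 = 7/12.
Left endpoints: 3, 43/12, 25/6, 4.75, 16/3, 71/12.
f(3) = -27, f(43/12) = -1877/48, f(25/6) = -53.25, f(4.75) = -69.4375, f(16/3) = -263/3, f(71/12) = -107.9375.
Sum = Δx · [f(3) + f(43/12) + f(25/6) + ...].
Sum ≈ -224.2309.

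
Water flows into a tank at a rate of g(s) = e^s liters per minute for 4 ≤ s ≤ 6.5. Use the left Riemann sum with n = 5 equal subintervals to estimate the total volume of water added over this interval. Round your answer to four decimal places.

470.5746

Δs = (6.5 − 4)/5 = 0.5.
Left endpoints: 4, 4.5, 5, 5.5, 6.
g(4) ≈ 54.5982, g(4.5) ≈ 90.0171, g(5) ≈ 148.4132, g(5.5) ≈ 244.6919, g(6) ≈ 403.4288.
Sum = Δs · [g(4) + g(4.5) + g(5) + g(5.5) + g(6)].
Sum ≈ 470.5746.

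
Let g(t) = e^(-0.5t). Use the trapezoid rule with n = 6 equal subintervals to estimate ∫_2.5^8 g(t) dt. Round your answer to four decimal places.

Δt = (8 − 2.5)/6 = 11/12.
g(2.5) ≈ 0.2865, g(41/12) ≈ 0.1812, g(13/3) ≈ 0.1146, g(5.25) ≈ 0.0724, g(37/6) ≈ 0.0458, g(85/12) ≈ 0.0290, g(8) ≈ 0.0183.
T_6 = (Δt/2)·[g(t_0) + 2g(t_1) + ... + 2g(t_{5}) + g(t_6)].
Sum ≈ 0.5457.

0.5457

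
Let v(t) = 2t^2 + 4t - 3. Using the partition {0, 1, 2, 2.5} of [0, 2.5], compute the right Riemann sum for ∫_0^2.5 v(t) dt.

25.75

Subinterval widths: 1, 1, 0.5.
Right endpoints: 1, 2, 2.5.
v(1) = 3, v(2) = 13, v(2.5) = 19.5.
Sum = Σ Δt_i · v(t_i).
Sum = 25.75.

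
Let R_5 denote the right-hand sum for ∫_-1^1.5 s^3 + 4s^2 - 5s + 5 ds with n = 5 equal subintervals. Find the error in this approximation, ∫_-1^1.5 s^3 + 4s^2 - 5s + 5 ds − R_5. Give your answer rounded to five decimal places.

0.28646

Exact integral: ∫_-1^1.5 f(s) ds ≈ 16.2239583.
R_5 = 15.9375.
Error ≈ 16.2239583 − 15.9375 ≈ 0.28646.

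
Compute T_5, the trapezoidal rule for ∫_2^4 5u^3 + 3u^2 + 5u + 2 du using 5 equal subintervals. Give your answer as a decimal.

Δu = (4 − 2)/5 = 0.4.
f(2) = 64, f(2.4) = 100.4, f(2.8) = 149.28, f(3.2) = 212.56, f(3.6) = 292.16, f(4) = 390.
T_5 = (Δu/2)·[f(u_0) + 2f(u_1) + ... + 2f(u_{4}) + f(u_5)].
Sum = 392.56.

392.56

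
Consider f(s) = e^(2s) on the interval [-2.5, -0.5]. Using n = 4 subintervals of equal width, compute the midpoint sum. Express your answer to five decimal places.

Δs = (-0.5 − (-2.5))/4 = 0.5.
Midpoints: -2.25, -1.75, -1.25, -0.75.
f(-2.25) ≈ 0.01111, f(-1.75) ≈ 0.03020, f(-1.25) ≈ 0.08208, f(-0.75) ≈ 0.22313.
Sum = Δs · [f(-2.25) + f(-1.75) + f(-1.25) + f(-0.75)].
Sum ≈ 0.17326.

0.17326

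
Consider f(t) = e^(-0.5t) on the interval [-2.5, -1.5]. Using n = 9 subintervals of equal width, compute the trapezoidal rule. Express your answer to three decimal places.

Δt = (-1.5 − (-2.5))/9 = 1/9.
f(-2.5) ≈ 3.490, f(-43/18) ≈ 3.302, f(-41/18) ≈ 3.123, f(-13/6) ≈ 2.955, f(-37/18) ≈ 2.795, f(-35/18) ≈ 2.644, f(-11/6) ≈ 2.501, f(-31/18) ≈ 2.366, f(-29/18) ≈ 2.238, f(-1.5) ≈ 2.117.
T_9 = (Δt/2)·[f(t_0) + 2f(t_1) + ... + 2f(t_{8}) + f(t_9)].
Sum ≈ 2.747.

2.747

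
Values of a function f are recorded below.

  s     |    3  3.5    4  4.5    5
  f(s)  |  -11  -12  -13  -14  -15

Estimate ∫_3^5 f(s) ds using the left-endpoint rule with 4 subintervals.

Δs = 0.5.
Sum = 0.5·[(-11) + (-12) + (-13) + (-14)] = -25.

-25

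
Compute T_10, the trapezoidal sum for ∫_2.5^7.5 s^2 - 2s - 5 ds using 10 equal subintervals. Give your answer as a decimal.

60.625

Δs = (7.5 − 2.5)/10 = 0.5.
f(2.5) = -3.75, f(3) = -2, f(3.5) = 0.25, f(4) = 3, f(4.5) = 6.25, f(5) = 10, f(5.5) = 14.25, f(6) = 19, f(6.5) = 24.25, f(7) = 30, f(7.5) = 36.25.
T_10 = (Δs/2)·[f(s_0) + 2f(s_1) + ... + 2f(s_{9}) + f(s_10)].
Sum = 60.625.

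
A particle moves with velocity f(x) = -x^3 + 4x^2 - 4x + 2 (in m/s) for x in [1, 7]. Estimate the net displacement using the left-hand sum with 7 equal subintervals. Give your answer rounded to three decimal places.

-159.306

Δx = (7 − 1)/7 = 6/7.
Left endpoints: 1, 13/7, 19/7, 25/7, 31/7, 37/7, 43/7.
f(1) = 1, f(13/7) = 673/343, f(19/7) = 211/343, f(25/7) = -2339/343, f(31/7) = -8273/343, f(37/7) = -18887/343, f(43/7) = -35477/343.
Sum = Δx · [f(1) + f(13/7) + f(19/7) + ...].
Sum ≈ -159.306.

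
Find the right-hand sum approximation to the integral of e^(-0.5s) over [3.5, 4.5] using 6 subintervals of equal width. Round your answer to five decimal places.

Δs = (4.5 − 3.5)/6 = 1/6.
Right endpoints: 11/3, 23/6, 4, 25/6, 13/3, 4.5.
f(11/3) ≈ 0.15988, f(23/6) ≈ 0.14710, f(4) ≈ 0.13534, f(25/6) ≈ 0.12451, f(13/3) ≈ 0.11456, f(4.5) ≈ 0.10540.
Sum = Δs · [f(11/3) + f(23/6) + f(4) + ...].
Sum ≈ 0.13113.

0.13113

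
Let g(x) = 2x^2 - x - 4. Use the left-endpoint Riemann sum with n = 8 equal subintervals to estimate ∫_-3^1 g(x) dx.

Δx = (1 − (-3))/8 = 0.5.
Left endpoints: -3, -2.5, -2, -1.5, -1, -0.5, 0, 0.5.
g(-3) = 17, g(-2.5) = 11, g(-2) = 6, g(-1.5) = 2, g(-1) = -1, g(-0.5) = -3, g(0) = -4, g(0.5) = -4.
Sum = Δx · [g(-3) + g(-2.5) + g(-2) + ...].
Sum = 12.

12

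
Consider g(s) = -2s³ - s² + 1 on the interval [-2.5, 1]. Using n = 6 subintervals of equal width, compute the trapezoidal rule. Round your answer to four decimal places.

Δs = (1 − (-2.5))/6 = 7/12.
g(-2.5) = 26, g(-23/12) = 9857/864, g(-4/3) = 107/27, g(-0.75) = 1.28125, g(-1/6) = 53/54, g(5/12) = 589/864, g(1) = -2.
T_6 = (Δs/2)·[g(s_0) + 2g(s_1) + ... + 2g(s_{5}) + g(s_6)].
Sum ≈ 17.6843.

17.6843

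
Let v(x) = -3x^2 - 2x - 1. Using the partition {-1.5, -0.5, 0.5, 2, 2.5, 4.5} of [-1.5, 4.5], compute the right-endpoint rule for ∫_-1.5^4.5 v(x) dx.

-182.875

Subinterval widths: 1, 1, 1.5, 0.5, 2.
Right endpoints: -0.5, 0.5, 2, 2.5, 4.5.
v(-0.5) = -0.75, v(0.5) = -2.75, v(2) = -17, v(2.5) = -24.75, v(4.5) = -70.75.
Sum = Σ Δx_i · v(x_i).
Sum = -182.875.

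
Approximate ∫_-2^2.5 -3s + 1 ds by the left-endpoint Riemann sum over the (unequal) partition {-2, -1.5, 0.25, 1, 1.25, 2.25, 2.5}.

8.625

Subinterval widths: 0.5, 1.75, 0.75, 0.25, 1, 0.25.
Left endpoints: -2, -1.5, 0.25, 1, 1.25, 2.25.
f(-2) = 7, f(-1.5) = 5.5, f(0.25) = 0.25, f(1) = -2, f(1.25) = -2.75, f(2.25) = -5.75.
Sum = Σ Δs_i · f(s_i).
Sum = 8.625.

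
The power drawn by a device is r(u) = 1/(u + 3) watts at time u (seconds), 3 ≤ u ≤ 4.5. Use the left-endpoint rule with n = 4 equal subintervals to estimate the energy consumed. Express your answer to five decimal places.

0.22951

Δu = (4.5 − 3)/4 = 0.375.
Left endpoints: 3, 3.375, 3.75, 4.125.
r(3) = 1/6, r(3.375) = 8/51, r(3.75) = 4/27, r(4.125) = 8/57.
Sum = Δu · [r(3) + r(3.375) + r(3.75) + r(4.125)].
Sum ≈ 0.22951.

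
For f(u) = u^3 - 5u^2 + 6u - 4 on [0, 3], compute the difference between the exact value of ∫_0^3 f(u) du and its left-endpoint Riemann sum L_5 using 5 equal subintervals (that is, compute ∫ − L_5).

Exact integral: ∫_0^3 f(u) du = -9.75.
L_5 = -9.84.
Error = -9.75 − (-9.84) = 0.09.

0.09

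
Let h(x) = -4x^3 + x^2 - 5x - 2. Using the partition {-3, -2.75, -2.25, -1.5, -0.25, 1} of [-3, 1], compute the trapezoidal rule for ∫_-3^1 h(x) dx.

Subinterval widths: 0.25, 0.5, 0.75, 1.25, 1.25.
h(-3) = 130, h(-2.75) = 102.5, h(-2.25) = 59.875, h(-1.5) = 21.25, h(-0.25) = -0.625, h(1) = -10.
On each subinterval the trapezoid contributes (Δx_i/2)·[h(x_{i-1}) + h(x_i)].
Sum = 106.328125.

106.328125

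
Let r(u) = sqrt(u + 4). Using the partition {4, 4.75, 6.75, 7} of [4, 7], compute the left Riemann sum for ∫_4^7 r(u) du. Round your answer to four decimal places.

8.8571

Subinterval widths: 0.75, 2, 0.25.
Left endpoints: 4, 4.75, 6.75.
r(4) ≈ 2.8284, r(4.75) ≈ 2.9580, r(6.75) ≈ 3.2787.
Sum = Σ Δu_i · r(u_i).
Sum ≈ 8.8571.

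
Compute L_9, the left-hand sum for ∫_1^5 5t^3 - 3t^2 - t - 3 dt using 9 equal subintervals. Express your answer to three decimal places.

516.642

Δt = (5 − 1)/9 = 4/9.
Left endpoints: 1, 13/9, 17/9, 7/3, 25/9, 29/9, 11/3, 37/9, 41/9.
f(1) = -2, f(13/9) = 3182/729, f(17/9) = 13198/729, f(7/3) = 1130/27, f(25/9) = 57038/729, f(29/9) = 94702/729, f(11/3) = 5386/27, f(37/9) = 211118/729, f(41/9) = 293710/729.
Sum = Δt · [f(1) + f(13/9) + f(17/9) + ...].
Sum ≈ 516.642.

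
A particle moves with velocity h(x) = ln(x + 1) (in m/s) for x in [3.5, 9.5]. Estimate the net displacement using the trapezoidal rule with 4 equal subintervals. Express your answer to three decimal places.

11.897

Δx = (9.5 − 3.5)/4 = 1.5.
h(3.5) ≈ 1.504, h(5) ≈ 1.792, h(6.5) ≈ 2.015, h(8) ≈ 2.197, h(9.5) ≈ 2.351.
T_4 = (Δx/2)·[h(x_0) + 2h(x_1) + 2h(x_2) + 2h(x_3) + h(x_4)].
Sum ≈ 11.897.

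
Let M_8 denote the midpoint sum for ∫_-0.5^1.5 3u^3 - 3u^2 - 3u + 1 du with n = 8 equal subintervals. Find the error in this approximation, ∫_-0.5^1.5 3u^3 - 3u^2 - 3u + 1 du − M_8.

Exact integral: ∫_-0.5^1.5 f(u) du = -0.75.
M_8 = -0.765625.
Error = -0.75 − (-0.765625) = 0.015625.

0.015625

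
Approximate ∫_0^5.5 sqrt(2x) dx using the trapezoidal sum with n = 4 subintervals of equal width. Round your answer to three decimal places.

11.734

Δx = (5.5 − 0)/4 = 1.375.
f(0) ≈ 0.000, f(1.375) ≈ 1.658, f(2.75) ≈ 2.345, f(4.125) ≈ 2.872, f(5.5) ≈ 3.317.
T_4 = (Δx/2)·[f(x_0) + 2f(x_1) + 2f(x_2) + 2f(x_3) + f(x_4)].
Sum ≈ 11.734.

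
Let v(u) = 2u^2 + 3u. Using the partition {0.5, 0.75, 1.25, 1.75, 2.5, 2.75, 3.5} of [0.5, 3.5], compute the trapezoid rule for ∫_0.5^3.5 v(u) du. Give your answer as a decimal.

Subinterval widths: 0.25, 0.5, 0.5, 0.75, 0.25, 0.75.
v(0.5) = 2, v(0.75) = 3.375, v(1.25) = 6.875, v(1.75) = 11.375, v(2.5) = 20, v(2.75) = 23.375, v(3.5) = 35.
On each subinterval the trapezoid contributes (Δu_i/2)·[v(u_{i-1}) + v(u_i)].
Sum = 46.875.

46.875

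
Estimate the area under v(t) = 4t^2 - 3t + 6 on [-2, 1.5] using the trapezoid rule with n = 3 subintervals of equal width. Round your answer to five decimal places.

Δt = (1.5 − (-2))/3 = 7/6.
v(-2) = 28, v(-5/6) = 203/18, v(1/3) = 49/9, v(1.5) = 10.5.
T_3 = (Δt/2)·[v(t_0) + 2v(t_1) + 2v(t_2) + v(t_3)].
Sum ≈ 41.96759.

41.96759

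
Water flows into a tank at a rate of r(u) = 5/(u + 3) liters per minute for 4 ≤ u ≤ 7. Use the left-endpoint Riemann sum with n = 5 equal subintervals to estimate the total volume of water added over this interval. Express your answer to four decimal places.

Δu = (7 − 4)/5 = 0.6.
Left endpoints: 4, 4.6, 5.2, 5.8, 6.4.
r(4) = 5/7, r(4.6) = 25/38, r(5.2) = 25/41, r(5.8) = 25/44, r(6.4) = 25/47.
Sum = Δu · [r(4) + r(4.6) + r(5.2) + r(5.8) + r(6.4)].
Sum ≈ 1.8492.

1.8492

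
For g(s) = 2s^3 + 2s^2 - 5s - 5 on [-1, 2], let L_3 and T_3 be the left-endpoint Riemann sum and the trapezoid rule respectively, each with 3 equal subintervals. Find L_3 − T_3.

L_3 = -11.
T_3 = -6.5.
L_3 − T_3 = -4.5.

-4.5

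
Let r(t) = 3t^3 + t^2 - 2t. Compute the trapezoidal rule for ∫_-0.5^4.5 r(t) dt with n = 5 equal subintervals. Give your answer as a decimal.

Δt = (4.5 − (-0.5))/5 = 1.
r(-0.5) = 0.875, r(0.5) = -0.375, r(1.5) = 9.375, r(2.5) = 48.125, r(3.5) = 133.875, r(4.5) = 284.625.
T_5 = (Δt/2)·[r(t_0) + 2r(t_1) + ... + 2r(t_{4}) + r(t_5)].
Sum = 333.75.

333.75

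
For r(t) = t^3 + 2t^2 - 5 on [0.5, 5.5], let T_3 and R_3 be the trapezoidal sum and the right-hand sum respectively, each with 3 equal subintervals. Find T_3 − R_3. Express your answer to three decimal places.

T_3 ≈ 340.04630.
R_3 ≈ 528.58796.
T_3 − R_3 ≈ -188.542.

-188.542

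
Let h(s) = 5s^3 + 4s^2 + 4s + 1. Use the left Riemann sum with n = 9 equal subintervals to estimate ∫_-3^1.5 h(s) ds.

-100.5

Δs = (1.5 − (-3))/9 = 0.5.
Left endpoints: -3, -2.5, -2, -1.5, -1, -0.5, 0, 0.5, 1.
h(-3) = -110, h(-2.5) = -62.125, h(-2) = -31, h(-1.5) = -12.875, h(-1) = -4, h(-0.5) = -0.625, h(0) = 1, h(0.5) = 4.625, h(1) = 14.
Sum = Δs · [h(-3) + h(-2.5) + h(-2) + ...].
Sum = -100.5.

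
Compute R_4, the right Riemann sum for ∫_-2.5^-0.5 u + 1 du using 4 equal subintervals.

Δu = (-0.5 − (-2.5))/4 = 0.5.
Right endpoints: -2, -1.5, -1, -0.5.
f(-2) = -1, f(-1.5) = -0.5, f(-1) = 0, f(-0.5) = 0.5.
Sum = Δu · [f(-2) + f(-1.5) + f(-1) + f(-0.5)].
Sum = -0.5.

-0.5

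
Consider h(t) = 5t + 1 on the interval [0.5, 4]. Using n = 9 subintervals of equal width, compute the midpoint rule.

Δt = (4 − 0.5)/9 = 7/18.
Midpoints: 25/36, 13/12, 53/36, 67/36, 2.25, 95/36, 109/36, 41/12, 137/36.
h(25/36) = 161/36, h(13/12) = 77/12, h(53/36) = 301/36, h(67/36) = 371/36, h(2.25) = 12.25, h(95/36) = 511/36, h(109/36) = 581/36, h(41/12) = 217/12, h(137/36) = 721/36.
Sum = Δt · [h(25/36) + h(13/12) + h(53/36) + ...].
Sum = 42.875.

42.875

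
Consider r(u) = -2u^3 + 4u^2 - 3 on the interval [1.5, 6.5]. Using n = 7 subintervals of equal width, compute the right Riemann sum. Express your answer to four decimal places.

-688.4439

Δu = (6.5 − 1.5)/7 = 5/7.
Right endpoints: 31/14, 41/14, 51/14, 61/14, 71/14, 81/14, 6.5.
r(31/14) = -6999/1372, r(41/14) = -25969/1372, r(51/14) = -63939/1372, r(61/14) = -126909/1372, r(71/14) = -220879/1372, r(81/14) = -351849/1372, r(6.5) = -383.25.
Sum = Δu · [r(31/14) + r(41/14) + r(51/14) + ...].
Sum ≈ -688.4439.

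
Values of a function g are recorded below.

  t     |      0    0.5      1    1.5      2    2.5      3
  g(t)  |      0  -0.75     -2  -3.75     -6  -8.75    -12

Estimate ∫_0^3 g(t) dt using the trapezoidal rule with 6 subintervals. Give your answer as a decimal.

-13.625

Δt = 0.5.
T_6 = (0.5/2)·[0 + 2·(-0.75) + 2·(-2) + 2·(-3.75) + 2·(-6) + 2·(-8.75) + (-12)] = -13.625.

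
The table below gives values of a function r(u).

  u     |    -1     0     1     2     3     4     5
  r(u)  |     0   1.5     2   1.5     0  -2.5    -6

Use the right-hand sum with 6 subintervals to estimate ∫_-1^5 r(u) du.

Δu = 1.
Sum = 1·[1.5 + 2 + 1.5 + 0 + (-2.5) + (-6)] = -3.5.

-3.5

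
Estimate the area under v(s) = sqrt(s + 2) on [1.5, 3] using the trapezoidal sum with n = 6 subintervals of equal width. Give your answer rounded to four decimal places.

3.0881

Δs = (3 − 1.5)/6 = 0.25.
v(1.5) ≈ 1.8708, v(1.75) ≈ 1.9365, v(2) ≈ 2.0000, v(2.25) ≈ 2.0616, v(2.5) ≈ 2.1213, v(2.75) ≈ 2.1794, v(3) ≈ 2.2361.
T_6 = (Δs/2)·[v(s_0) + 2v(s_1) + ... + 2v(s_{5}) + v(s_6)].
Sum ≈ 3.0881.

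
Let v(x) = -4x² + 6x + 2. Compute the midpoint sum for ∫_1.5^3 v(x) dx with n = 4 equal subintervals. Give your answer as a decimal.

Δx = (3 − 1.5)/4 = 0.375.
Midpoints: 1.6875, 2.0625, 2.4375, 2.8125.
v(1.6875) = 0.734375, v(2.0625) = -2.640625, v(2.4375) = -7.140625, v(2.8125) = -12.765625.
Sum = Δx · [v(1.6875) + v(2.0625) + v(2.4375) + v(2.8125)].
Sum = -8.1796875.

-8.1796875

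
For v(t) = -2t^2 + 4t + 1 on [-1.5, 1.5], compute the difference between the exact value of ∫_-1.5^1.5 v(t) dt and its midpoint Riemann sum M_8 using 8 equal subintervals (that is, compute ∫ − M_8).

Exact integral: ∫_-1.5^1.5 v(t) dt = -1.5.
M_8 = -1.4296875.
Error = -1.5 − (-1.4296875) = -0.0703125.

-0.0703125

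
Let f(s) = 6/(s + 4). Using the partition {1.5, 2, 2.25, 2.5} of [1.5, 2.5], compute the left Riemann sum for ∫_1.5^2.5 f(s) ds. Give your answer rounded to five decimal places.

1.03545

Subinterval widths: 0.5, 0.25, 0.25.
Left endpoints: 1.5, 2, 2.25.
f(1.5) = 12/11, f(2) = 1, f(2.25) = 0.96.
Sum = Σ Δs_i · f(s_i).
Sum ≈ 1.03545.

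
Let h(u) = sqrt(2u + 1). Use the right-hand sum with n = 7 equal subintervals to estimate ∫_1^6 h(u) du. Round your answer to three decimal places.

Δu = (6 − 1)/7 = 5/7.
Right endpoints: 12/7, 17/7, 22/7, 27/7, 32/7, 37/7, 6.
h(12/7) ≈ 2.104, h(17/7) ≈ 2.420, h(22/7) ≈ 2.699, h(27/7) ≈ 2.952, h(32/7) ≈ 3.185, h(37/7) ≈ 3.402, h(6) ≈ 3.606.
Sum = Δu · [h(12/7) + h(17/7) + h(22/7) + ...].
Sum ≈ 14.548.

14.548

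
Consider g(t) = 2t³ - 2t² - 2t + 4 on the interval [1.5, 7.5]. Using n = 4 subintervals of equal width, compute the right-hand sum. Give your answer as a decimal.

1864.5

Δt = (7.5 − 1.5)/4 = 1.5.
Right endpoints: 3, 4.5, 6, 7.5.
g(3) = 34, g(4.5) = 136.75, g(6) = 352, g(7.5) = 720.25.
Sum = Δt · [g(3) + g(4.5) + g(6) + g(7.5)].
Sum = 1864.5.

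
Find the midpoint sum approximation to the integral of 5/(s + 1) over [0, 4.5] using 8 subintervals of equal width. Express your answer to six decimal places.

Δs = (4.5 − 0)/8 = 0.5625.
Midpoints: 0.28125, 0.84375, 1.40625, 1.96875, 2.53125, 3.09375, 3.65625, 4.21875.
f(0.28125) = 160/41, f(0.84375) = 160/59, f(1.40625) = 160/77, f(1.96875) = 32/19, f(2.53125) = 160/113, f(3.09375) = 160/131, f(3.65625) = 160/149, f(4.21875) = 160/167.
Sum = Δs · [f(0.28125) + f(0.84375) + f(1.40625) + ...].
Sum ≈ 8.463177.

8.463177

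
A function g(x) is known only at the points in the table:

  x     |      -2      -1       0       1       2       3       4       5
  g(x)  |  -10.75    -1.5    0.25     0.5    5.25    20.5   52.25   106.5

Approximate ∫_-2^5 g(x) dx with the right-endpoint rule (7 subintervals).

183.75

Δx = 1.
Sum = 1·[(-1.5) + 0.25 + 0.5 + 5.25 + 20.5 + 52.25 + 106.5] = 183.75.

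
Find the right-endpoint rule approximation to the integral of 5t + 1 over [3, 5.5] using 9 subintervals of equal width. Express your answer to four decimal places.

Δt = (5.5 − 3)/9 = 5/18.
Right endpoints: 59/18, 32/9, 23/6, 37/9, 79/18, 14/3, 89/18, 47/9, 5.5.
f(59/18) = 313/18, f(32/9) = 169/9, f(23/6) = 121/6, f(37/9) = 194/9, f(79/18) = 413/18, f(14/3) = 73/3, f(89/18) = 463/18, f(47/9) = 244/9, f(5.5) = 28.5.
Sum = Δt · [f(59/18) + f(32/9) + f(23/6) + ...].
Sum ≈ 57.3611.

57.3611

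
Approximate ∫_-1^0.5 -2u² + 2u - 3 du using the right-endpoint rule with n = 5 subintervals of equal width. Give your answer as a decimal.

Δu = (0.5 − (-1))/5 = 0.3.
Right endpoints: -0.7, -0.4, -0.1, 0.2, 0.5.
f(-0.7) = -5.38, f(-0.4) = -4.12, f(-0.1) = -3.22, f(0.2) = -2.68, f(0.5) = -2.5.
Sum = Δu · [f(-0.7) + f(-0.4) + f(-0.1) + f(0.2) + f(0.5)].
Sum = -5.37.

-5.37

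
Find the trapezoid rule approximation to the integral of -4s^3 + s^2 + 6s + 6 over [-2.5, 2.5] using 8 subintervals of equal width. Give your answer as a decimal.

40.7421875

Δs = (2.5 − (-2.5))/8 = 0.625.
f(-2.5) = 59.75, f(-1.875) = 24.6328125, f(-1.25) = 7.875, f(-0.625) = 3.6171875, f(0) = 6, f(0.625) = 9.1640625, f(1.25) = 7.25, f(1.875) = -5.6015625, f(2.5) = -35.25.
T_8 = (Δs/2)·[f(s_0) + 2f(s_1) + ... + 2f(s_{7}) + f(s_8)].
Sum = 40.7421875.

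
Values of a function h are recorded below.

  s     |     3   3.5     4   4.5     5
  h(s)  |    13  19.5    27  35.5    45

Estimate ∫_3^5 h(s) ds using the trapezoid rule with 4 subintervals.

55.5

Δs = 0.5.
T_4 = (0.5/2)·[13 + 2·19.5 + 2·27 + 2·35.5 + 45] = 55.5.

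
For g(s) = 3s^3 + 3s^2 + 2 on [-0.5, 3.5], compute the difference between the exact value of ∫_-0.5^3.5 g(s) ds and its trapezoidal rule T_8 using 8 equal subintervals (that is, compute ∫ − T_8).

Exact integral: ∫_-0.5^3.5 g(s) ds = 163.5.
T_8 = 166.25.
Error = 163.5 − 166.25 = -2.75.

-2.75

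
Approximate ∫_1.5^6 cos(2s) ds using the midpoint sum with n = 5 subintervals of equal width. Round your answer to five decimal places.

Δs = (6 − 1.5)/5 = 0.9.
Midpoints: 1.95, 2.85, 3.75, 4.65, 5.55.
f(1.95) ≈ -0.72593, f(2.85) ≈ 0.83471, f(3.75) ≈ 0.34664, f(4.65) ≈ -0.99223, f(5.55) ≈ 0.10424.
Sum = Δs · [f(1.95) + f(2.85) + f(3.75) + f(4.65) + f(5.55)].
Sum ≈ -0.38932.

-0.38932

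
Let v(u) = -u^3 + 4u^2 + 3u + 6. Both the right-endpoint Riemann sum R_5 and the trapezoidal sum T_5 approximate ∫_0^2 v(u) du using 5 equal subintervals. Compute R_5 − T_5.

R_5 = 27.52.
T_5 = 24.72.
R_5 − T_5 = 2.8.

2.8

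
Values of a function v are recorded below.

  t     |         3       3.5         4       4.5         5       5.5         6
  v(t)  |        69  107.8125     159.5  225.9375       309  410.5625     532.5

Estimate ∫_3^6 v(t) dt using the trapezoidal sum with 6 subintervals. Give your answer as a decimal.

Δt = 0.5.
T_6 = (0.5/2)·[69 + 2·107.8125 + 2·159.5 + 2·225.9375 + 2·309 + 2·410.5625 + 532.5] = 756.78125.

756.78125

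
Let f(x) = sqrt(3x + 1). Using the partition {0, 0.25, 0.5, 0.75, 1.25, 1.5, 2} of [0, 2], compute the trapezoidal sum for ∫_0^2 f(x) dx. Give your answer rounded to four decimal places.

3.8852

Subinterval widths: 0.25, 0.25, 0.25, 0.5, 0.25, 0.5.
f(0) ≈ 1.0000, f(0.25) ≈ 1.3229, f(0.5) ≈ 1.5811, f(0.75) ≈ 1.8028, f(1.25) ≈ 2.1794, f(1.5) ≈ 2.3452, f(2) ≈ 2.6458.
On each subinterval the trapezoid contributes (Δx_i/2)·[f(x_{i-1}) + f(x_i)].
Sum ≈ 3.8852.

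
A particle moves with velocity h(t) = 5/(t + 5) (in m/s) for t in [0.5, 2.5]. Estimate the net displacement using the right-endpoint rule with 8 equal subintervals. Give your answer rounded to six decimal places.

1.520869

Δt = (2.5 − 0.5)/8 = 0.25.
Right endpoints: 0.75, 1, 1.25, 1.5, 1.75, 2, 2.25, 2.5.
h(0.75) = 20/23, h(1) = 5/6, h(1.25) = 0.8, h(1.5) = 10/13, h(1.75) = 20/27, h(2) = 5/7, h(2.25) = 20/29, h(2.5) = 2/3.
Sum = Δt · [h(0.75) + h(1) + h(1.25) + ...].
Sum ≈ 1.520869.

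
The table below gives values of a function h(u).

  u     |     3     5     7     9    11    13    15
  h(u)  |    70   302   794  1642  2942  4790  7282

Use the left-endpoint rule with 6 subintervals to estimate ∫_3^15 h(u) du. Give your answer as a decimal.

21080

Δu = 2.
Sum = 2·[70 + 302 + 794 + 1642 + 2942 + 4790] = 21080.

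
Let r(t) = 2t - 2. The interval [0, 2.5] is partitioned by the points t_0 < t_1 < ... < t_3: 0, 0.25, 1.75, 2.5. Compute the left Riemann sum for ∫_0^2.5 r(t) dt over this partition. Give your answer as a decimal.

Subinterval widths: 0.25, 1.5, 0.75.
Left endpoints: 0, 0.25, 1.75.
r(0) = -2, r(0.25) = -1.5, r(1.75) = 1.5.
Sum = Σ Δt_i · r(t_i).
Sum = -1.625.

-1.625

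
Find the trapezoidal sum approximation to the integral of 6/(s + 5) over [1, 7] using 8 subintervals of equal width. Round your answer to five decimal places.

4.16473

Δs = (7 − 1)/8 = 0.75.
f(1) = 1, f(1.75) = 8/9, f(2.5) = 0.8, f(3.25) = 8/11, f(4) = 2/3, f(4.75) = 8/13, f(5.5) = 4/7, f(6.25) = 8/15, f(7) = 0.5.
T_8 = (Δs/2)·[f(s_0) + 2f(s_1) + ... + 2f(s_{7}) + f(s_8)].
Sum ≈ 4.16473.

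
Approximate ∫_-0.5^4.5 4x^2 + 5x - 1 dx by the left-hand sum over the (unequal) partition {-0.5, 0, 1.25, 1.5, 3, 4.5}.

Subinterval widths: 0.5, 1.25, 0.25, 1.5, 1.5.
Left endpoints: -0.5, 0, 1.25, 1.5, 3.
f(-0.5) = -2.5, f(0) = -1, f(1.25) = 11.5, f(1.5) = 15.5, f(3) = 50.
Sum = Σ Δx_i · f(x_i).
Sum = 98.625.

98.625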